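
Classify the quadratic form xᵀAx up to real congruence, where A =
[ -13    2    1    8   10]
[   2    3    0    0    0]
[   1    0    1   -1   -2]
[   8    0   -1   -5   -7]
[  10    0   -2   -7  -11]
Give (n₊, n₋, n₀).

Answer: (2, 3, 0)

Derivation:
step 0: pivot -13 → sign −
step 1: pivot 43/13 → sign +
step 2: pivot 46/43 → sign +
step 3: pivot -33/46 → sign −
step 4: pivot -3/11 → sign −
signature = (2, 3, 0)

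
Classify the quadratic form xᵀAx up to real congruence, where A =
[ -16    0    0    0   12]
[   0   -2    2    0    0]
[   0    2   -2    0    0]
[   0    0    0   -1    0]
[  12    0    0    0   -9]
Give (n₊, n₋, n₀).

Answer: (0, 3, 2)

Derivation:
step 0: pivot -16 → sign −
step 1: pivot -2 → sign −
step 2: pivot -1 → sign −
step 3: row/col 3 already zero → sign 0
step 4: row/col 4 already zero → sign 0
signature = (0, 3, 2)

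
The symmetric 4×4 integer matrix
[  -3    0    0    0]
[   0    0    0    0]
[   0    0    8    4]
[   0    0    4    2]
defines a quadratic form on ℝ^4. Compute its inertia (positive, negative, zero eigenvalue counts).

Answer: (1, 1, 2)

Derivation:
step 0: pivot -3 → sign −
step 1: pivot 8 → sign +
step 2: row/col 2 already zero → sign 0
step 3: row/col 3 already zero → sign 0
signature = (1, 1, 2)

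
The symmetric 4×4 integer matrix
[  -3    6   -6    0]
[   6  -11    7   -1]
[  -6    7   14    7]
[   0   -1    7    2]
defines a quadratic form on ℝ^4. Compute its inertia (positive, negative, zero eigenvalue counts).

Answer: (2, 2, 0)

Derivation:
step 0: pivot -3 → sign −
step 1: pivot 1 → sign +
step 2: pivot 1 → sign +
step 3: pivot -3 → sign −
signature = (2, 2, 0)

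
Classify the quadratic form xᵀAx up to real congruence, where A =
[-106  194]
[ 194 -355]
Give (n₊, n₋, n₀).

step 0: pivot -106 → sign −
step 1: pivot 3/53 → sign +
signature = (1, 1, 0)

Answer: (1, 1, 0)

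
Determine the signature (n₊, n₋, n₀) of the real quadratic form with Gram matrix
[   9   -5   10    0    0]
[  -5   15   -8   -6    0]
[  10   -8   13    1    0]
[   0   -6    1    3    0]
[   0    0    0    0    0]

Answer: (4, 0, 1)

Derivation:
step 0: pivot 9 → sign +
step 1: pivot 110/9 → sign +
step 2: pivot 7/5 → sign +
step 3: pivot 2/77 → sign +
step 4: row/col 4 already zero → sign 0
signature = (4, 0, 1)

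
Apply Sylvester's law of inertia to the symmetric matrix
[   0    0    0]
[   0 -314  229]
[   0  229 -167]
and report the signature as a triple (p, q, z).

Answer: (1, 1, 1)

Derivation:
step 0: pivot -314 → sign −
step 1: pivot 3/314 → sign +
step 2: row/col 2 already zero → sign 0
signature = (1, 1, 1)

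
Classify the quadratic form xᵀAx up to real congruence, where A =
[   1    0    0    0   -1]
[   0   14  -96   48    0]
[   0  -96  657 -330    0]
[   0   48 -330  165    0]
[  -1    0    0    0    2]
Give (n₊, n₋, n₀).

step 0: pivot 1 → sign +
step 1: pivot 14 → sign +
step 2: pivot -9/7 → sign −
step 3: pivot 1 → sign +
step 4: pivot 1 → sign +
signature = (4, 1, 0)

Answer: (4, 1, 0)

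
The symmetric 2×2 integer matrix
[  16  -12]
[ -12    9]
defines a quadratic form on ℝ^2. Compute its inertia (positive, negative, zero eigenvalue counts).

step 0: pivot 16 → sign +
step 1: row/col 1 already zero → sign 0
signature = (1, 0, 1)

Answer: (1, 0, 1)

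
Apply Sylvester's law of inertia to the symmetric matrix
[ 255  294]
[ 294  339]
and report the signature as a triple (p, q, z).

step 0: pivot 255 → sign +
step 1: pivot 3/85 → sign +
signature = (2, 0, 0)

Answer: (2, 0, 0)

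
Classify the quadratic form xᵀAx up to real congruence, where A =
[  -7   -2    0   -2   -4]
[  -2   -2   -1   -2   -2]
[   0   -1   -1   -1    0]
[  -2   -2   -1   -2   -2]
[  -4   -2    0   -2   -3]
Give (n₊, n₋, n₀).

Answer: (1, 3, 1)

Derivation:
step 0: pivot -7 → sign −
step 1: pivot -10/7 → sign −
step 2: pivot -3/10 → sign −
step 3: pivot 1 → sign +
step 4: row/col 4 already zero → sign 0
signature = (1, 3, 1)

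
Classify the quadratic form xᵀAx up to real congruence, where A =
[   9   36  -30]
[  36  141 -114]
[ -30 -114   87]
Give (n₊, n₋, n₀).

step 0: pivot 9 → sign +
step 1: pivot -3 → sign −
step 2: pivot -1 → sign −
signature = (1, 2, 0)

Answer: (1, 2, 0)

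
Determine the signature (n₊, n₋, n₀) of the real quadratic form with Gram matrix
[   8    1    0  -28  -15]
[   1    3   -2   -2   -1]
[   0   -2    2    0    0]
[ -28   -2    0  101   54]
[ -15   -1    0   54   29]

Answer: (4, 0, 1)

Derivation:
step 0: pivot 8 → sign +
step 1: pivot 23/8 → sign +
step 2: pivot 14/23 → sign +
step 3: pivot 3/7 → sign +
step 4: row/col 4 already zero → sign 0
signature = (4, 0, 1)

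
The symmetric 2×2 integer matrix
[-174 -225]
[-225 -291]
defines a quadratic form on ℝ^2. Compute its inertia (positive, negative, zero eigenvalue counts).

Answer: (0, 2, 0)

Derivation:
step 0: pivot -174 → sign −
step 1: pivot -3/58 → sign −
signature = (0, 2, 0)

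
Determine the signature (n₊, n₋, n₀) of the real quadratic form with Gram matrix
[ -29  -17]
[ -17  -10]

step 0: pivot -29 → sign −
step 1: pivot -1/29 → sign −
signature = (0, 2, 0)

Answer: (0, 2, 0)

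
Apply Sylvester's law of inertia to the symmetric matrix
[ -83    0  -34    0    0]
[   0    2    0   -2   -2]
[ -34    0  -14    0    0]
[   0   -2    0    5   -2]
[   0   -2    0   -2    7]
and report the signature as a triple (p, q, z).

Answer: (2, 3, 0)

Derivation:
step 0: pivot -83 → sign −
step 1: pivot 2 → sign +
step 2: pivot -6/83 → sign −
step 3: pivot 3 → sign +
step 4: pivot -1/3 → sign −
signature = (2, 3, 0)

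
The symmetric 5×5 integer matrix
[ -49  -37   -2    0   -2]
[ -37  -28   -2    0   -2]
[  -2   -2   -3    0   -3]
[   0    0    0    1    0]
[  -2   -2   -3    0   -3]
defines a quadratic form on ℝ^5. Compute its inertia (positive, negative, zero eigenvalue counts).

Answer: (2, 2, 1)

Derivation:
step 0: pivot -49 → sign −
step 1: pivot -3/49 → sign −
step 2: pivot 1 → sign +
step 3: pivot 1 → sign +
step 4: row/col 4 already zero → sign 0
signature = (2, 2, 1)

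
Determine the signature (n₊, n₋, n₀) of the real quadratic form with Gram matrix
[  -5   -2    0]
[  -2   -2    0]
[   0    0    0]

Answer: (0, 2, 1)

Derivation:
step 0: pivot -5 → sign −
step 1: pivot -6/5 → sign −
step 2: row/col 2 already zero → sign 0
signature = (0, 2, 1)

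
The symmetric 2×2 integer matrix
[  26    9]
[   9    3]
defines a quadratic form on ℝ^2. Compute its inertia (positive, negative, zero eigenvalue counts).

step 0: pivot 26 → sign +
step 1: pivot -3/26 → sign −
signature = (1, 1, 0)

Answer: (1, 1, 0)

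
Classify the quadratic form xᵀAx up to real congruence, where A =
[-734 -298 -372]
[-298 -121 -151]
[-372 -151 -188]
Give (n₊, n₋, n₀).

step 0: pivot -734 → sign −
step 1: pivot -5/367 → sign −
step 2: pivot 3/5 → sign +
signature = (1, 2, 0)

Answer: (1, 2, 0)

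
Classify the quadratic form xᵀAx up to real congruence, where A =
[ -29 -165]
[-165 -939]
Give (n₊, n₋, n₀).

Answer: (0, 2, 0)

Derivation:
step 0: pivot -29 → sign −
step 1: pivot -6/29 → sign −
signature = (0, 2, 0)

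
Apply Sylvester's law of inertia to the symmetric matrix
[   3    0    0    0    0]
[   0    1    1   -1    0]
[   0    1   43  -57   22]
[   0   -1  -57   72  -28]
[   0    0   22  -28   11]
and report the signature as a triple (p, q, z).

step 0: pivot 3 → sign +
step 1: pivot 1 → sign +
step 2: pivot 42 → sign +
step 3: pivot -11/3 → sign −
step 4: pivot -3/77 → sign −
signature = (3, 2, 0)

Answer: (3, 2, 0)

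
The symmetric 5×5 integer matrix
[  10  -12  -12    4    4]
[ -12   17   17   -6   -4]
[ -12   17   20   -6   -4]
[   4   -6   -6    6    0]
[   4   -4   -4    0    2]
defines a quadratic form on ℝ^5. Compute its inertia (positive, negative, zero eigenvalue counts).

Answer: (4, 1, 0)

Derivation:
step 0: pivot 10 → sign +
step 1: pivot 13/5 → sign +
step 2: pivot 3 → sign +
step 3: pivot 50/13 → sign +
step 4: pivot -6/25 → sign −
signature = (4, 1, 0)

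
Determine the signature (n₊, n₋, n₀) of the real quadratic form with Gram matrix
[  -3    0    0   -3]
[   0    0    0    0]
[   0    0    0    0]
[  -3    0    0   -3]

step 0: pivot -3 → sign −
step 1: row/col 1 already zero → sign 0
step 2: row/col 2 already zero → sign 0
step 3: row/col 3 already zero → sign 0
signature = (0, 1, 3)

Answer: (0, 1, 3)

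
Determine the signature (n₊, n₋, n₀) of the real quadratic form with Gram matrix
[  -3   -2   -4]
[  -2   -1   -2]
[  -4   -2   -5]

step 0: pivot -3 → sign −
step 1: pivot 1/3 → sign +
step 2: pivot -1 → sign −
signature = (1, 2, 0)

Answer: (1, 2, 0)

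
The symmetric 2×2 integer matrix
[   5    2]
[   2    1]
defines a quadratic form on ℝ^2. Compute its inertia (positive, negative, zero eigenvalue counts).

step 0: pivot 5 → sign +
step 1: pivot 1/5 → sign +
signature = (2, 0, 0)

Answer: (2, 0, 0)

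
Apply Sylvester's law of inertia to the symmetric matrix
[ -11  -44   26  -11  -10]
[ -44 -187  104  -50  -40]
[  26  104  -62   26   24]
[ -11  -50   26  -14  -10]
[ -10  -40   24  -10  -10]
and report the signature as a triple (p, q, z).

Answer: (1, 4, 0)

Derivation:
step 0: pivot -11 → sign −
step 1: pivot -11 → sign −
step 2: pivot -6/11 → sign −
step 3: pivot 3/11 → sign +
step 4: pivot -2/3 → sign −
signature = (1, 4, 0)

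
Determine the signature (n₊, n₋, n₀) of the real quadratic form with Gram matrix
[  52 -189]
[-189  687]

Answer: (2, 0, 0)

Derivation:
step 0: pivot 52 → sign +
step 1: pivot 3/52 → sign +
signature = (2, 0, 0)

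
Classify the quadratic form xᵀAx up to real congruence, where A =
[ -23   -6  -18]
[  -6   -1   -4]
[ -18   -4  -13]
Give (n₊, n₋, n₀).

step 0: pivot -23 → sign −
step 1: pivot 13/23 → sign +
step 2: pivot 3/13 → sign +
signature = (2, 1, 0)

Answer: (2, 1, 0)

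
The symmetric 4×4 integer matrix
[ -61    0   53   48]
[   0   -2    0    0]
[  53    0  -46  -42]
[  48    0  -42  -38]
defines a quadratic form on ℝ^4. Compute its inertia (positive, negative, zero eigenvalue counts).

step 0: pivot -61 → sign −
step 1: pivot -2 → sign −
step 2: pivot 3/61 → sign +
step 3: pivot -2 → sign −
signature = (1, 3, 0)

Answer: (1, 3, 0)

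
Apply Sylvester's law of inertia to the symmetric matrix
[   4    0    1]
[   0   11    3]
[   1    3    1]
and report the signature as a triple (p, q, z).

step 0: pivot 4 → sign +
step 1: pivot 11 → sign +
step 2: pivot -3/44 → sign −
signature = (2, 1, 0)

Answer: (2, 1, 0)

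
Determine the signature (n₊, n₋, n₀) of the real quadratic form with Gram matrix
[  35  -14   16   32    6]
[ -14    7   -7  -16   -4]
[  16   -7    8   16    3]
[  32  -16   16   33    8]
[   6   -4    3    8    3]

Answer: (4, 1, 0)

Derivation:
step 0: pivot 35 → sign +
step 1: pivot 7/5 → sign +
step 2: pivot 3/7 → sign +
step 3: pivot -25/7 → sign −
step 4: pivot 2/25 → sign +
signature = (4, 1, 0)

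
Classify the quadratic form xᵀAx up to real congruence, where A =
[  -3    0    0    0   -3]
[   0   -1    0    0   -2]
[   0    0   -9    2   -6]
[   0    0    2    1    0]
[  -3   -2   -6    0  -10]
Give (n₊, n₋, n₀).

step 0: pivot -3 → sign −
step 1: pivot -1 → sign −
step 2: pivot -9 → sign −
step 3: pivot 13/9 → sign +
step 4: pivot -3/13 → sign −
signature = (1, 4, 0)

Answer: (1, 4, 0)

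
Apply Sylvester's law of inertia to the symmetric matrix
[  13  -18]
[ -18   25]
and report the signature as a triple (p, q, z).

step 0: pivot 13 → sign +
step 1: pivot 1/13 → sign +
signature = (2, 0, 0)

Answer: (2, 0, 0)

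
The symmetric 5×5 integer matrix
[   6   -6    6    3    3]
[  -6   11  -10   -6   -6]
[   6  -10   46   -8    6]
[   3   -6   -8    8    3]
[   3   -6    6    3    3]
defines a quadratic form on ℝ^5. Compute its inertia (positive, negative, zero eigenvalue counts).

Answer: (3, 2, 0)

Derivation:
step 0: pivot 6 → sign +
step 1: pivot 5 → sign +
step 2: pivot 184/5 → sign +
step 3: pivot -33/184 → sign −
step 4: pivot -3/11 → sign −
signature = (3, 2, 0)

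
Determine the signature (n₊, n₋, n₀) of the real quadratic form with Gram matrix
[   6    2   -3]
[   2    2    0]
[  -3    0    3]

step 0: pivot 6 → sign +
step 1: pivot 4/3 → sign +
step 2: pivot 3/4 → sign +
signature = (3, 0, 0)

Answer: (3, 0, 0)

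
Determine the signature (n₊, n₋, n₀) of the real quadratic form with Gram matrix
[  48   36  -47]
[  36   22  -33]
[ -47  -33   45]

step 0: pivot 48 → sign +
step 1: pivot -5 → sign −
step 2: pivot -1/120 → sign −
signature = (1, 2, 0)

Answer: (1, 2, 0)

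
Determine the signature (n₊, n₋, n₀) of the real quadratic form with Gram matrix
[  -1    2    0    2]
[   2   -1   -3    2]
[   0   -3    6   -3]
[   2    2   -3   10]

Answer: (2, 2, 0)

Derivation:
step 0: pivot -1 → sign −
step 1: pivot 3 → sign +
step 2: pivot 3 → sign +
step 3: pivot -1 → sign −
signature = (2, 2, 0)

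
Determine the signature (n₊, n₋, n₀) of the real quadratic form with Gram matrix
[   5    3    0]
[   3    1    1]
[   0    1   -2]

step 0: pivot 5 → sign +
step 1: pivot -4/5 → sign −
step 2: pivot -3/4 → sign −
signature = (1, 2, 0)

Answer: (1, 2, 0)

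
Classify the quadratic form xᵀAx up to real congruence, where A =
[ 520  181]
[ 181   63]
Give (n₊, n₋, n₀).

step 0: pivot 520 → sign +
step 1: pivot -1/520 → sign −
signature = (1, 1, 0)

Answer: (1, 1, 0)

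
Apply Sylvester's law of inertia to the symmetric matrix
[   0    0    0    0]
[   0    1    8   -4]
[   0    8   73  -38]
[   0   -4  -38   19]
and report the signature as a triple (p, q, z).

Answer: (2, 1, 1)

Derivation:
step 0: pivot 1 → sign +
step 1: pivot 9 → sign +
step 2: pivot -1 → sign −
step 3: row/col 3 already zero → sign 0
signature = (2, 1, 1)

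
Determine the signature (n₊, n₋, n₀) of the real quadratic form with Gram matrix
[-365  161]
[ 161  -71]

Answer: (1, 1, 0)

Derivation:
step 0: pivot -365 → sign −
step 1: pivot 6/365 → sign +
signature = (1, 1, 0)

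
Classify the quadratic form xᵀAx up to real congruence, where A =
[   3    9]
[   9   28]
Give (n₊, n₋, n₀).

step 0: pivot 3 → sign +
step 1: pivot 1 → sign +
signature = (2, 0, 0)

Answer: (2, 0, 0)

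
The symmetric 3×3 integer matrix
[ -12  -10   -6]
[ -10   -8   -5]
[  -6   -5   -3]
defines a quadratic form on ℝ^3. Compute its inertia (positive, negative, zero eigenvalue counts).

step 0: pivot -12 → sign −
step 1: pivot 1/3 → sign +
step 2: row/col 2 already zero → sign 0
signature = (1, 1, 1)

Answer: (1, 1, 1)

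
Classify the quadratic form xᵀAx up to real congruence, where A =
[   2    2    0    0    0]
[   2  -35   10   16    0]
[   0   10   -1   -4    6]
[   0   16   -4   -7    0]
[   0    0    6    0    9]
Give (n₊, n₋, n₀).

step 0: pivot 2 → sign +
step 1: pivot -37 → sign −
step 2: pivot 63/37 → sign +
step 3: pivot -1/7 → sign −
step 4: pivot -3 → sign −
signature = (2, 3, 0)

Answer: (2, 3, 0)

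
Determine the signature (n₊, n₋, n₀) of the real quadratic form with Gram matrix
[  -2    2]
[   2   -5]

step 0: pivot -2 → sign −
step 1: pivot -3 → sign −
signature = (0, 2, 0)

Answer: (0, 2, 0)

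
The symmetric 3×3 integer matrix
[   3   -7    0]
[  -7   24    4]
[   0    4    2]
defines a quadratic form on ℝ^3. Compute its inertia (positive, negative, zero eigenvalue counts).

step 0: pivot 3 → sign +
step 1: pivot 23/3 → sign +
step 2: pivot -2/23 → sign −
signature = (2, 1, 0)

Answer: (2, 1, 0)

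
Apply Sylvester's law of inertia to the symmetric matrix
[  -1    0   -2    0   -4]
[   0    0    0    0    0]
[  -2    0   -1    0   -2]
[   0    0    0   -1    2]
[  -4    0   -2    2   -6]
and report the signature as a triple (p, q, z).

step 0: pivot -1 → sign −
step 1: pivot 3 → sign +
step 2: pivot -1 → sign −
step 3: pivot 2 → sign +
step 4: row/col 4 already zero → sign 0
signature = (2, 2, 1)

Answer: (2, 2, 1)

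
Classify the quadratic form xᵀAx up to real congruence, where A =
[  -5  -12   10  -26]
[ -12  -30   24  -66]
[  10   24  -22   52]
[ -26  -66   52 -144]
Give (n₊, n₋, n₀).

step 0: pivot -5 → sign −
step 1: pivot -6/5 → sign −
step 2: pivot -2 → sign −
step 3: pivot 2 → sign +
signature = (1, 3, 0)

Answer: (1, 3, 0)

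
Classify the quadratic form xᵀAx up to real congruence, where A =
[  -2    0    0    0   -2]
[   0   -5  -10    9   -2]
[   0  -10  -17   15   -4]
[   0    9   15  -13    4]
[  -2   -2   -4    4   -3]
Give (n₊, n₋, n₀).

Answer: (2, 3, 0)

Derivation:
step 0: pivot -2 → sign −
step 1: pivot -5 → sign −
step 2: pivot 3 → sign +
step 3: pivot 1/5 → sign +
step 4: pivot -1 → sign −
signature = (2, 3, 0)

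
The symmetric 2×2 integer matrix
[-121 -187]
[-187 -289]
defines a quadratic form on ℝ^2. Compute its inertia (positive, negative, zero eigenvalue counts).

Answer: (0, 1, 1)

Derivation:
step 0: pivot -121 → sign −
step 1: row/col 1 already zero → sign 0
signature = (0, 1, 1)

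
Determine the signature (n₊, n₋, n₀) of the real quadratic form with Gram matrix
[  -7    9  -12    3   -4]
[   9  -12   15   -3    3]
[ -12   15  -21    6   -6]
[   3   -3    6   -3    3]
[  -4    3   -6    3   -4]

Answer: (1, 3, 1)

Derivation:
step 0: pivot -7 → sign −
step 1: pivot -3/7 → sign −
step 2: pivot 9 → sign +
step 3: pivot -1 → sign −
step 4: row/col 4 already zero → sign 0
signature = (1, 3, 1)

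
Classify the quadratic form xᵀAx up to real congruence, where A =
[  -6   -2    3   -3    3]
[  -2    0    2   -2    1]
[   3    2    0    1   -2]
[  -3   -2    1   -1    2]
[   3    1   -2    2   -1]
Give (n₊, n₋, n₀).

step 0: pivot -6 → sign −
step 1: pivot 2/3 → sign +
step 2: pivot -1 → sign −
step 3: pivot 1 → sign +
step 4: pivot 3/4 → sign +
signature = (3, 2, 0)

Answer: (3, 2, 0)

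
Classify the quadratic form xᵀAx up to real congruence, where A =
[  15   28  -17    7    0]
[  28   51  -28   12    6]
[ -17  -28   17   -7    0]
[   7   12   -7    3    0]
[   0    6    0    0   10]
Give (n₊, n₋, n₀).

step 0: pivot 15 → sign +
step 1: pivot -19/15 → sign −
step 2: pivot 166/19 → sign +
step 3: pivot 6/83 → sign +
step 4: pivot -2 → sign −
signature = (3, 2, 0)

Answer: (3, 2, 0)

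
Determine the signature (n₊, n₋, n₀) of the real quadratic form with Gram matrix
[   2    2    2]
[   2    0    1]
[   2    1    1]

Answer: (1, 2, 0)

Derivation:
step 0: pivot 2 → sign +
step 1: pivot -2 → sign −
step 2: pivot -1/2 → sign −
signature = (1, 2, 0)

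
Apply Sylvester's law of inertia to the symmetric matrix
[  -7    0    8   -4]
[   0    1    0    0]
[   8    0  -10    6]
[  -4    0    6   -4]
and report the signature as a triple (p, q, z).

step 0: pivot -7 → sign −
step 1: pivot 1 → sign +
step 2: pivot -6/7 → sign −
step 3: pivot 2/3 → sign +
signature = (2, 2, 0)

Answer: (2, 2, 0)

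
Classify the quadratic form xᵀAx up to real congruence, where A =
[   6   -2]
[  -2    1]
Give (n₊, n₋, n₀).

Answer: (2, 0, 0)

Derivation:
step 0: pivot 6 → sign +
step 1: pivot 1/3 → sign +
signature = (2, 0, 0)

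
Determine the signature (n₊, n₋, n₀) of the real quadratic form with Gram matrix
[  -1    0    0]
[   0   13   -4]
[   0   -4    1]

step 0: pivot -1 → sign −
step 1: pivot 13 → sign +
step 2: pivot -3/13 → sign −
signature = (1, 2, 0)

Answer: (1, 2, 0)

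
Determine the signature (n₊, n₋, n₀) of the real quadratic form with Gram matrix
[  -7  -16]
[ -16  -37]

step 0: pivot -7 → sign −
step 1: pivot -3/7 → sign −
signature = (0, 2, 0)

Answer: (0, 2, 0)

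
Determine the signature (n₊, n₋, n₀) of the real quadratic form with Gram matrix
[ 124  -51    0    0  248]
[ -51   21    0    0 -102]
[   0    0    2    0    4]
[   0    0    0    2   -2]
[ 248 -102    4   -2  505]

Answer: (4, 1, 0)

Derivation:
step 0: pivot 124 → sign +
step 1: pivot 3/124 → sign +
step 2: pivot 2 → sign +
step 3: pivot 2 → sign +
step 4: pivot -1 → sign −
signature = (4, 1, 0)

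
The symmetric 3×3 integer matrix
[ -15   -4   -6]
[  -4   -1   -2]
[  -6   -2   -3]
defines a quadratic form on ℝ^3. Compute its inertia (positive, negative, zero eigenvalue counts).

Answer: (1, 2, 0)

Derivation:
step 0: pivot -15 → sign −
step 1: pivot 1/15 → sign +
step 2: pivot -3 → sign −
signature = (1, 2, 0)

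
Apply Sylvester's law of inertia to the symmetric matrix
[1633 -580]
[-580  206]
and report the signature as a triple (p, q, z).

step 0: pivot 1633 → sign +
step 1: pivot -2/1633 → sign −
signature = (1, 1, 0)

Answer: (1, 1, 0)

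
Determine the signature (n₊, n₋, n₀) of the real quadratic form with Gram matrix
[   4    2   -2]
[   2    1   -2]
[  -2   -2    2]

step 0: pivot 4 → sign +
step 1: pivot 1 → sign +
step 2: pivot -1 → sign −
signature = (2, 1, 0)

Answer: (2, 1, 0)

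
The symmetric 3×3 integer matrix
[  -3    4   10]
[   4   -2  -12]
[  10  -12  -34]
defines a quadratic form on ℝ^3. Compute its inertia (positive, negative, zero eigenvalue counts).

Answer: (1, 2, 0)

Derivation:
step 0: pivot -3 → sign −
step 1: pivot 10/3 → sign +
step 2: pivot -6/5 → sign −
signature = (1, 2, 0)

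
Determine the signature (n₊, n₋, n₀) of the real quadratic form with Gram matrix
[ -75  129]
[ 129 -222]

step 0: pivot -75 → sign −
step 1: pivot -3/25 → sign −
signature = (0, 2, 0)

Answer: (0, 2, 0)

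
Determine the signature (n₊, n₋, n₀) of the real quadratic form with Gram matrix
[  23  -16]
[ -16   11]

Answer: (1, 1, 0)

Derivation:
step 0: pivot 23 → sign +
step 1: pivot -3/23 → sign −
signature = (1, 1, 0)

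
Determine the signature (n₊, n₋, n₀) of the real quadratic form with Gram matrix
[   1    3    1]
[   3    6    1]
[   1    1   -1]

step 0: pivot 1 → sign +
step 1: pivot -3 → sign −
step 2: pivot -2/3 → sign −
signature = (1, 2, 0)

Answer: (1, 2, 0)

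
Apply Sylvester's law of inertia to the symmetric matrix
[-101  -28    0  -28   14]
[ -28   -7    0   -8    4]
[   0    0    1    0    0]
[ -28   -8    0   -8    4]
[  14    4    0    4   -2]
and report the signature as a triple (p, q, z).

step 0: pivot -101 → sign −
step 1: pivot 77/101 → sign +
step 2: pivot 1 → sign +
step 3: pivot -24/77 → sign −
step 4: row/col 4 already zero → sign 0
signature = (2, 2, 1)

Answer: (2, 2, 1)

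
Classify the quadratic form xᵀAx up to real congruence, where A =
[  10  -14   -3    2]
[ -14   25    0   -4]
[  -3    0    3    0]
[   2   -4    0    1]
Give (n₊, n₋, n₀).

step 0: pivot 10 → sign +
step 1: pivot 27/5 → sign +
step 2: pivot -7/6 → sign −
step 3: pivot 3/7 → sign +
signature = (3, 1, 0)

Answer: (3, 1, 0)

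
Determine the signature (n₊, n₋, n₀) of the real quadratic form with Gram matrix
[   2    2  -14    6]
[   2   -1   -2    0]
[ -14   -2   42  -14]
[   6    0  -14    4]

Answer: (1, 2, 1)

Derivation:
step 0: pivot 2 → sign +
step 1: pivot -3 → sign −
step 2: pivot -8 → sign −
step 3: row/col 3 already zero → sign 0
signature = (1, 2, 1)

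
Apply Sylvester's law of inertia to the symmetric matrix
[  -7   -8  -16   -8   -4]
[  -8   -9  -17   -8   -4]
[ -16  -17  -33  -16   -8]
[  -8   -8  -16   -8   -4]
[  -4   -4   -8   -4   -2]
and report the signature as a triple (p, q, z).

Answer: (1, 2, 2)

Derivation:
step 0: pivot -7 → sign −
step 1: pivot 1/7 → sign +
step 2: pivot -8 → sign −
step 3: row/col 3 already zero → sign 0
step 4: row/col 4 already zero → sign 0
signature = (1, 2, 2)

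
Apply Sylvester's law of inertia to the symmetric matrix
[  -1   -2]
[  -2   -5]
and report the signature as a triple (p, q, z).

Answer: (0, 2, 0)

Derivation:
step 0: pivot -1 → sign −
step 1: pivot -1 → sign −
signature = (0, 2, 0)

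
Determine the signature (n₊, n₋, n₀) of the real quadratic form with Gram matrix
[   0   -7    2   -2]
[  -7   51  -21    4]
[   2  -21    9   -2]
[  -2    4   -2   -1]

step 0: pivot 51 → sign +
step 1: pivot -49/51 → sign −
step 2: pivot 57/49 → sign +
step 3: pivot 1/19 → sign +
signature = (3, 1, 0)

Answer: (3, 1, 0)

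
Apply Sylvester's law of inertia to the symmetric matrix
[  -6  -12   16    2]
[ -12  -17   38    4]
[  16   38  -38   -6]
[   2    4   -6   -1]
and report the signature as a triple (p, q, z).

Answer: (2, 2, 0)

Derivation:
step 0: pivot -6 → sign −
step 1: pivot 7 → sign +
step 2: pivot -10/21 → sign −
step 3: pivot 3/5 → sign +
signature = (2, 2, 0)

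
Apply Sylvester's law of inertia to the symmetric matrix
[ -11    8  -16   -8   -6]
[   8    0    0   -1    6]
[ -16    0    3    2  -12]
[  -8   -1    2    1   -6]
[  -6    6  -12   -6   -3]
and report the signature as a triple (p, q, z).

Answer: (2, 3, 0)

Derivation:
step 0: pivot -11 → sign −
step 1: pivot 64/11 → sign +
step 2: pivot 3 → sign +
step 3: pivot -75/64 → sign −
step 4: pivot -3/25 → sign −
signature = (2, 3, 0)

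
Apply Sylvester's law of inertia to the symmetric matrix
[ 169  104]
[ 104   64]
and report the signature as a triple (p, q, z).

step 0: pivot 169 → sign +
step 1: row/col 1 already zero → sign 0
signature = (1, 0, 1)

Answer: (1, 0, 1)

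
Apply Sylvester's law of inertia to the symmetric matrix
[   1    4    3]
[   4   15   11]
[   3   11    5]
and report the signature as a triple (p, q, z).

Answer: (1, 2, 0)

Derivation:
step 0: pivot 1 → sign +
step 1: pivot -1 → sign −
step 2: pivot -3 → sign −
signature = (1, 2, 0)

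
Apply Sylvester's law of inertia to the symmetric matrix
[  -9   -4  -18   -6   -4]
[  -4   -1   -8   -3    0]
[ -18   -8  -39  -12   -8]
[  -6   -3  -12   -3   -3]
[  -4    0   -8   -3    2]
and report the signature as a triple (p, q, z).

Answer: (2, 3, 0)

Derivation:
step 0: pivot -9 → sign −
step 1: pivot 7/9 → sign +
step 2: pivot -3 → sign −
step 3: pivot 6/7 → sign +
step 4: pivot -1/2 → sign −
signature = (2, 3, 0)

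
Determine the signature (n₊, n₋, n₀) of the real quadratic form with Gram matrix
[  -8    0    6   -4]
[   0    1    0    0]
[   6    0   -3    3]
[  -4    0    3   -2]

step 0: pivot -8 → sign −
step 1: pivot 1 → sign +
step 2: pivot 3/2 → sign +
step 3: row/col 3 already zero → sign 0
signature = (2, 1, 1)

Answer: (2, 1, 1)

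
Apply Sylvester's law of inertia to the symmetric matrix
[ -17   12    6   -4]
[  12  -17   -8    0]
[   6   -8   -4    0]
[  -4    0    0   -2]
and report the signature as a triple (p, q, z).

Answer: (0, 3, 1)

Derivation:
step 0: pivot -17 → sign −
step 1: pivot -145/17 → sign −
step 2: pivot -32/145 → sign −
step 3: row/col 3 already zero → sign 0
signature = (0, 3, 1)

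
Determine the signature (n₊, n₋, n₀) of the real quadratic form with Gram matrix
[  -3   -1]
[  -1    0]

step 0: pivot -3 → sign −
step 1: pivot 1/3 → sign +
signature = (1, 1, 0)

Answer: (1, 1, 0)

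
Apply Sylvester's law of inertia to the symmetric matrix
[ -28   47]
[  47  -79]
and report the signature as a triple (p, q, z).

Answer: (0, 2, 0)

Derivation:
step 0: pivot -28 → sign −
step 1: pivot -3/28 → sign −
signature = (0, 2, 0)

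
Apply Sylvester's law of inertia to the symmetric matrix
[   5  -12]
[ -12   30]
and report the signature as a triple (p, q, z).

step 0: pivot 5 → sign +
step 1: pivot 6/5 → sign +
signature = (2, 0, 0)

Answer: (2, 0, 0)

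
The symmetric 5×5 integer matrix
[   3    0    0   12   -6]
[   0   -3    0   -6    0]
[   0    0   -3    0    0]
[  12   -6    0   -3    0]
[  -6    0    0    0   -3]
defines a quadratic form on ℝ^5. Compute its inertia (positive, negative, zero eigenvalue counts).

Answer: (1, 4, 0)

Derivation:
step 0: pivot 3 → sign +
step 1: pivot -3 → sign −
step 2: pivot -3 → sign −
step 3: pivot -39 → sign −
step 4: pivot -3/13 → sign −
signature = (1, 4, 0)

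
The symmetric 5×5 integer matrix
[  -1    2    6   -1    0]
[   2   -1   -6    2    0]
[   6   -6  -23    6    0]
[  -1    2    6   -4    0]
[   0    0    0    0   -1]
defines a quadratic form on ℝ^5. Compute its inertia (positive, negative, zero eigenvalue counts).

step 0: pivot -1 → sign −
step 1: pivot 3 → sign +
step 2: pivot 1 → sign +
step 3: pivot -3 → sign −
step 4: pivot -1 → sign −
signature = (2, 3, 0)

Answer: (2, 3, 0)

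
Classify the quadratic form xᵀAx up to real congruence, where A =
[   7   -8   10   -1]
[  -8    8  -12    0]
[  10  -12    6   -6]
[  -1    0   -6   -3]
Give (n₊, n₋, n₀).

Answer: (1, 2, 1)

Derivation:
step 0: pivot 7 → sign +
step 1: pivot -8/7 → sign −
step 2: pivot -8 → sign −
step 3: row/col 3 already zero → sign 0
signature = (1, 2, 1)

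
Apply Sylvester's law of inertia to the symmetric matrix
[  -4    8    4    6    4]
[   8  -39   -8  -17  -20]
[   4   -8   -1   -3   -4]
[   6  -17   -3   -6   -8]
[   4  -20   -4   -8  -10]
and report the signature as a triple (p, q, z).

step 0: pivot -4 → sign −
step 1: pivot -23 → sign −
step 2: pivot 3 → sign +
step 3: pivot 25/23 → sign +
step 4: pivot -2/25 → sign −
signature = (2, 3, 0)

Answer: (2, 3, 0)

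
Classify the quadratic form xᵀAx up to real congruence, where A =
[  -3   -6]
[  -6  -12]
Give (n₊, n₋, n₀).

step 0: pivot -3 → sign −
step 1: row/col 1 already zero → sign 0
signature = (0, 1, 1)

Answer: (0, 1, 1)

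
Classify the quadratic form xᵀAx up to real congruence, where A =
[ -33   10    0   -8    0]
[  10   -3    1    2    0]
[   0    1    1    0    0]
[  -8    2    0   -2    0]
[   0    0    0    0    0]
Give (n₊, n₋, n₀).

Answer: (2, 2, 1)

Derivation:
step 0: pivot -33 → sign −
step 1: pivot 1/33 → sign +
step 2: pivot -32 → sign −
step 3: pivot 1/8 → sign +
step 4: row/col 4 already zero → sign 0
signature = (2, 2, 1)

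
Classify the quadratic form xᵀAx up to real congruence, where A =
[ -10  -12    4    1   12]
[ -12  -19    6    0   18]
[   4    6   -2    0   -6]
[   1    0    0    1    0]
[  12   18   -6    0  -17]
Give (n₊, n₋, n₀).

step 0: pivot -10 → sign −
step 1: pivot -23/5 → sign −
step 2: pivot -2/23 → sign −
step 3: pivot 3/2 → sign +
step 4: pivot 1 → sign +
signature = (2, 3, 0)

Answer: (2, 3, 0)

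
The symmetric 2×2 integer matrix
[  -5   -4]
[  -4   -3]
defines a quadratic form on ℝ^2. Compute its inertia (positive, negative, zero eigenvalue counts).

Answer: (1, 1, 0)

Derivation:
step 0: pivot -5 → sign −
step 1: pivot 1/5 → sign +
signature = (1, 1, 0)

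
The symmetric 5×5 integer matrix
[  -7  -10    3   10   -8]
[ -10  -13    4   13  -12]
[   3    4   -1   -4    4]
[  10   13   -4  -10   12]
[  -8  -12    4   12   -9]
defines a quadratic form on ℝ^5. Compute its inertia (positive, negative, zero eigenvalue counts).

Answer: (3, 2, 0)

Derivation:
step 0: pivot -7 → sign −
step 1: pivot 9/7 → sign +
step 2: pivot 2/9 → sign +
step 3: pivot 3 → sign +
step 4: pivot -1 → sign −
signature = (3, 2, 0)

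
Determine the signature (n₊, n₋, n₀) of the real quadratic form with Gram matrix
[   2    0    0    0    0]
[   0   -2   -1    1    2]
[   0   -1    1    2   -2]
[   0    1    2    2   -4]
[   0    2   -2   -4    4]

step 0: pivot 2 → sign +
step 1: pivot -2 → sign −
step 2: pivot 3/2 → sign +
step 3: pivot 1 → sign +
step 4: row/col 4 already zero → sign 0
signature = (3, 1, 1)

Answer: (3, 1, 1)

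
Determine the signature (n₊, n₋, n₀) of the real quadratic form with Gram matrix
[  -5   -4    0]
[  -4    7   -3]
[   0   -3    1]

step 0: pivot -5 → sign −
step 1: pivot 51/5 → sign +
step 2: pivot 2/17 → sign +
signature = (2, 1, 0)

Answer: (2, 1, 0)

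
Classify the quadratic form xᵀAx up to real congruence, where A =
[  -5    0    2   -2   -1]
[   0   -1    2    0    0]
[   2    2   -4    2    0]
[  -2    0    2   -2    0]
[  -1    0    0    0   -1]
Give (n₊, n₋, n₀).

step 0: pivot -5 → sign −
step 1: pivot -1 → sign −
step 2: pivot 4/5 → sign +
step 3: pivot -3 → sign −
step 4: pivot -2/3 → sign −
signature = (1, 4, 0)

Answer: (1, 4, 0)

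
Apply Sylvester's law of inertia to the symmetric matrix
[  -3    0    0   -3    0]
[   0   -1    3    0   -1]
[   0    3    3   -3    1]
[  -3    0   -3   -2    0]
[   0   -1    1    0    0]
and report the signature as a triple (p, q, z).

Answer: (2, 3, 0)

Derivation:
step 0: pivot -3 → sign −
step 1: pivot -1 → sign −
step 2: pivot 12 → sign +
step 3: pivot 1/4 → sign +
step 4: pivot -1/3 → sign −
signature = (2, 3, 0)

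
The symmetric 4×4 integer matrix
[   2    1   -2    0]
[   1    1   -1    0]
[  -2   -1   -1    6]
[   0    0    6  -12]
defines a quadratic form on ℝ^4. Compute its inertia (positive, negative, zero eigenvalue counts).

step 0: pivot 2 → sign +
step 1: pivot 1/2 → sign +
step 2: pivot -3 → sign −
step 3: row/col 3 already zero → sign 0
signature = (2, 1, 1)

Answer: (2, 1, 1)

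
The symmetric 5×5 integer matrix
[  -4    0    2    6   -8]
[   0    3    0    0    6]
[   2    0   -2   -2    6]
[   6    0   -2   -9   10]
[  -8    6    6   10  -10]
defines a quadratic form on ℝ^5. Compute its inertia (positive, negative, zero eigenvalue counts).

step 0: pivot -4 → sign −
step 1: pivot 3 → sign +
step 2: pivot -1 → sign −
step 3: pivot 1 → sign +
step 4: pivot -2 → sign −
signature = (2, 3, 0)

Answer: (2, 3, 0)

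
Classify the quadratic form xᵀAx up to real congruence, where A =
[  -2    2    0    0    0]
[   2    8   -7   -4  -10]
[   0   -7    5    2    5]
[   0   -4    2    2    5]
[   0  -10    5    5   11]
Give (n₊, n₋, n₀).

Answer: (2, 3, 0)

Derivation:
step 0: pivot -2 → sign −
step 1: pivot 10 → sign +
step 2: pivot 1/10 → sign +
step 3: pivot -6 → sign −
step 4: pivot -3/2 → sign −
signature = (2, 3, 0)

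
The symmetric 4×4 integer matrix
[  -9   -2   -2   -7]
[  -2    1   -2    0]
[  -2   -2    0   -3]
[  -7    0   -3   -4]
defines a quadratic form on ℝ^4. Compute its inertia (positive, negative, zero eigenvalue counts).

step 0: pivot -9 → sign −
step 1: pivot 13/9 → sign +
step 2: pivot -16/13 → sign −
step 3: pivot -3/16 → sign −
signature = (1, 3, 0)

Answer: (1, 3, 0)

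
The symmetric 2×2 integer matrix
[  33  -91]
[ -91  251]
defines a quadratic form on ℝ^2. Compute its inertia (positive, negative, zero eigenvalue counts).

Answer: (2, 0, 0)

Derivation:
step 0: pivot 33 → sign +
step 1: pivot 2/33 → sign +
signature = (2, 0, 0)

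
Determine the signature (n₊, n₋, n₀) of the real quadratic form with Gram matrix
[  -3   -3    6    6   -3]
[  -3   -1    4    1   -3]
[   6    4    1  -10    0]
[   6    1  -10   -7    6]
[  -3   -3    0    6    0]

step 0: pivot -3 → sign −
step 1: pivot 2 → sign +
step 2: pivot 11 → sign +
step 3: pivot -183/22 → sign −
step 4: pivot 3/61 → sign +
signature = (3, 2, 0)

Answer: (3, 2, 0)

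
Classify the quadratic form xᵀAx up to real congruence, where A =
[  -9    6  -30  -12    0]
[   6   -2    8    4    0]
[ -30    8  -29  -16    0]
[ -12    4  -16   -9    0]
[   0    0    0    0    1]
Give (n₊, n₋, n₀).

step 0: pivot -9 → sign −
step 1: pivot 2 → sign +
step 2: pivot -1 → sign −
step 3: pivot -1 → sign −
step 4: pivot 1 → sign +
signature = (2, 3, 0)

Answer: (2, 3, 0)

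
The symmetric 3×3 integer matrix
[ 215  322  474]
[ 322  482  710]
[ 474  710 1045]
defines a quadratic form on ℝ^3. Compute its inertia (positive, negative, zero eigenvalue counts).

Answer: (2, 1, 0)

Derivation:
step 0: pivot 215 → sign +
step 1: pivot -54/215 → sign −
step 2: pivot 1/27 → sign +
signature = (2, 1, 0)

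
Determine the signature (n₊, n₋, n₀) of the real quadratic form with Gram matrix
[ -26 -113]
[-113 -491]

step 0: pivot -26 → sign −
step 1: pivot 3/26 → sign +
signature = (1, 1, 0)

Answer: (1, 1, 0)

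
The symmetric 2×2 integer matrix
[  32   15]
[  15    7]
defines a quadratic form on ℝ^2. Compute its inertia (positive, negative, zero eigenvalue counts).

step 0: pivot 32 → sign +
step 1: pivot -1/32 → sign −
signature = (1, 1, 0)

Answer: (1, 1, 0)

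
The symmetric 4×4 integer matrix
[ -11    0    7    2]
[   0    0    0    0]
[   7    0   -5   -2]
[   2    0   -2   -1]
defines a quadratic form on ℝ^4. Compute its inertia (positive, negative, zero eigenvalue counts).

Answer: (1, 2, 1)

Derivation:
step 0: pivot -11 → sign −
step 1: pivot -6/11 → sign −
step 2: pivot 1/3 → sign +
step 3: row/col 3 already zero → sign 0
signature = (1, 2, 1)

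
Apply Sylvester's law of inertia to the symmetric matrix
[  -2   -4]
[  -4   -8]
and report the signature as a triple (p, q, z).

step 0: pivot -2 → sign −
step 1: row/col 1 already zero → sign 0
signature = (0, 1, 1)

Answer: (0, 1, 1)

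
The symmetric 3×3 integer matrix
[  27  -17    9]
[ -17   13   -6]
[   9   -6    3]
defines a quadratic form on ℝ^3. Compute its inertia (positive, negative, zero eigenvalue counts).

Answer: (2, 1, 0)

Derivation:
step 0: pivot 27 → sign +
step 1: pivot 62/27 → sign +
step 2: pivot -3/62 → sign −
signature = (2, 1, 0)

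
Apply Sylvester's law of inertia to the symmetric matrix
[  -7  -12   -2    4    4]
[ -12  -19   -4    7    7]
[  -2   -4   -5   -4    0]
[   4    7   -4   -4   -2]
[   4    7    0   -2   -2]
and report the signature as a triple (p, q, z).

Answer: (2, 3, 0)

Derivation:
step 0: pivot -7 → sign −
step 1: pivot 11/7 → sign +
step 2: pivot -51/11 → sign −
step 3: pivot 197/51 → sign +
step 4: pivot -6/197 → sign −
signature = (2, 3, 0)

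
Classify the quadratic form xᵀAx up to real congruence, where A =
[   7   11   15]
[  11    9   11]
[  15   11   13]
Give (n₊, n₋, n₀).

Answer: (1, 2, 0)

Derivation:
step 0: pivot 7 → sign +
step 1: pivot -58/7 → sign −
step 2: pivot -2/29 → sign −
signature = (1, 2, 0)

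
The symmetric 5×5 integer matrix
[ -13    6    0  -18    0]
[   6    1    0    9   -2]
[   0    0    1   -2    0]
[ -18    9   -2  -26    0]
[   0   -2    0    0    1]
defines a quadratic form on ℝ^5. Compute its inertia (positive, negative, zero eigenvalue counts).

step 0: pivot -13 → sign −
step 1: pivot 49/13 → sign +
step 2: pivot 1 → sign +
step 3: pivot -255/49 → sign −
step 4: pivot -3/85 → sign −
signature = (2, 3, 0)

Answer: (2, 3, 0)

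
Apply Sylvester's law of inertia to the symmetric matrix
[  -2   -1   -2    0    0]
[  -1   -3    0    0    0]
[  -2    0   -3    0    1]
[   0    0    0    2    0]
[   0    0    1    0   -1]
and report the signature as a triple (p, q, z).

step 0: pivot -2 → sign −
step 1: pivot -5/2 → sign −
step 2: pivot -3/5 → sign −
step 3: pivot 2 → sign +
step 4: pivot 2/3 → sign +
signature = (2, 3, 0)

Answer: (2, 3, 0)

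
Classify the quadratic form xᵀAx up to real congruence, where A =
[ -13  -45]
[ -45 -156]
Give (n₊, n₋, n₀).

Answer: (0, 2, 0)

Derivation:
step 0: pivot -13 → sign −
step 1: pivot -3/13 → sign −
signature = (0, 2, 0)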